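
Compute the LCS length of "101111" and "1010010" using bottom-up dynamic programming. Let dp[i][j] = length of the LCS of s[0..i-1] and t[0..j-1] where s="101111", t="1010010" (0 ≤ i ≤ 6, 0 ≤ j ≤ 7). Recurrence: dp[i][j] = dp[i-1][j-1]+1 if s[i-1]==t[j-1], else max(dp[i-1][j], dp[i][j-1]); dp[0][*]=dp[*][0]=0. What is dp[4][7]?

   ''  1  0  1  0  0  1  0
''  0  0  0  0  0  0  0  0
 1  0  1  1  1  1  1  1  1
 0  0  1  2  2  2  2  2  2
 1  0  1  2  3  3  3  3  3
 1  0  1  2  3  3  3  4  4
 1  0  1  2  3  3  3  4  4
 1  0  1  2  3  3  3  4  4

4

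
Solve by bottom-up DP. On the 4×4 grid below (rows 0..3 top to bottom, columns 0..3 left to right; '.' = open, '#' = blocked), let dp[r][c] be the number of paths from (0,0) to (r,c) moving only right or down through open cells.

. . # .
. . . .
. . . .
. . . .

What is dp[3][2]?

9

r\c   0   1   2   3
  0   1   1   0   0
  1   1   2   2   2
  2   1   3   5   7
  3   1   4   9  16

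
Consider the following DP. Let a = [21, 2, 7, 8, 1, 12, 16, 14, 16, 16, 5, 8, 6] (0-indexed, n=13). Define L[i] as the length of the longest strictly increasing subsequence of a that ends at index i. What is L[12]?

   i    0    1    2    3    4    5    6    7    8    9   10   11   12
a[i]   21    2    7    8    1   12   16   14   16   16    5    8    6
L[i]    1    1    2    3    1    4    5    5    6    6    2    3    3

3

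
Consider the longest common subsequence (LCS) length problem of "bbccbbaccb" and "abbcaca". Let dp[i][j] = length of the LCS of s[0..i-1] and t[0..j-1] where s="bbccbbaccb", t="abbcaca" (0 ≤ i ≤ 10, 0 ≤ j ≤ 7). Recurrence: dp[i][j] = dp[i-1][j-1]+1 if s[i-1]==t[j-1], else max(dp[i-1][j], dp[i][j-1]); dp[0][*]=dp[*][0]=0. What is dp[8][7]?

5

   ''  a  b  b  c  a  c  a
''  0  0  0  0  0  0  0  0
 b  0  0  1  1  1  1  1  1
 b  0  0  1  2  2  2  2  2
 c  0  0  1  2  3  3  3  3
 c  0  0  1  2  3  3  4  4
 b  0  0  1  2  3  3  4  4
 b  0  0  1  2  3  3  4  4
 a  0  1  1  2  3  4  4  5
 c  0  1  1  2  3  4  5  5
 c  0  1  1  2  3  4  5  5
 b  0  1  2  2  3  4  5  5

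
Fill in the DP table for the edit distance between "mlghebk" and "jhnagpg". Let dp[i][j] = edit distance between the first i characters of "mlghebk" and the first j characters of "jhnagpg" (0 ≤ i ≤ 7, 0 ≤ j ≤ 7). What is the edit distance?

7

   ''  j  h  n  a  g  p  g
''  0  1  2  3  4  5  6  7
 m  1  1  2  3  4  5  6  7
 l  2  2  2  3  4  5  6  7
 g  3  3  3  3  4  4  5  6
 h  4  4  3  4  4  5  5  6
 e  5  5  4  4  5  5  6  6
 b  6  6  5  5  5  6  6  7
 k  7  7  6  6  6  6  7  7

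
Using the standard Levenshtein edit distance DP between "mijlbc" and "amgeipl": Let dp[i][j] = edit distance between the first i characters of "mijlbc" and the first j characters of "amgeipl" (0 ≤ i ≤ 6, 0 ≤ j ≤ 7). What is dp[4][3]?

4

   ''  a  m  g  e  i  p  l
''  0  1  2  3  4  5  6  7
 m  1  1  1  2  3  4  5  6
 i  2  2  2  2  3  3  4  5
 j  3  3  3  3  3  4  4  5
 l  4  4  4  4  4  4  5  4
 b  5  5  5  5  5  5  5  5
 c  6  6  6  6  6  6  6  6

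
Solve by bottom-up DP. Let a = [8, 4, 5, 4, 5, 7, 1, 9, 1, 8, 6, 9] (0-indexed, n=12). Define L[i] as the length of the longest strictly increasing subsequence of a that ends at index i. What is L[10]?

3

   i    0    1    2    3    4    5    6    7    8    9   10   11
a[i]    8    4    5    4    5    7    1    9    1    8    6    9
L[i]    1    1    2    1    2    3    1    4    1    4    3    5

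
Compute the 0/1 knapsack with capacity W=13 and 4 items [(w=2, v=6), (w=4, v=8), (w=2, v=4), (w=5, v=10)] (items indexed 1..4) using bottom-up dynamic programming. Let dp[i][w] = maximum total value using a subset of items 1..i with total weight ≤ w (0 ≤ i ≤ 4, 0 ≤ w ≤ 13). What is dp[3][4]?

i\w   0   1   2   3   4   5   6   7   8   9  10  11  12  13
  0   0   0   0   0   0   0   0   0   0   0   0   0   0   0
  1   0   0   6   6   6   6   6   6   6   6   6   6   6   6
  2   0   0   6   6   8   8  14  14  14  14  14  14  14  14
  3   0   0   6   6  10  10  14  14  18  18  18  18  18  18
  4   0   0   6   6  10  10  14  16  18  20  20  24  24  28

10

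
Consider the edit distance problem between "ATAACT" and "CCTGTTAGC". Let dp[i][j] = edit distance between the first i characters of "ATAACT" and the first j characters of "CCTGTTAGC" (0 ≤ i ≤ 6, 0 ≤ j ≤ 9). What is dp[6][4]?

5

   ''  C  C  T  G  T  T  A  G  C
''  0  1  2  3  4  5  6  7  8  9
 A  1  1  2  3  4  5  6  6  7  8
 T  2  2  2  2  3  4  5  6  7  8
 A  3  3  3  3  3  4  5  5  6  7
 A  4  4  4  4  4  4  5  5  6  7
 C  5  4  4  5  5  5  5  6  6  6
 T  6  5  5  4  5  5  5  6  7  7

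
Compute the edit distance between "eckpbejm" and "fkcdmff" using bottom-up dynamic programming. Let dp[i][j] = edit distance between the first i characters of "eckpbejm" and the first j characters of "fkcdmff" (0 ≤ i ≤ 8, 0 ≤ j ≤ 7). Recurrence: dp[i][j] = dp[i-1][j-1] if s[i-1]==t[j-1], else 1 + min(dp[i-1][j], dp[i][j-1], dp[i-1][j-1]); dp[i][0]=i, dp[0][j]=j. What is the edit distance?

   ''  f  k  c  d  m  f  f
''  0  1  2  3  4  5  6  7
 e  1  1  2  3  4  5  6  7
 c  2  2  2  2  3  4  5  6
 k  3  3  2  3  3  4  5  6
 p  4  4  3  3  4  4  5  6
 b  5  5  4  4  4  5  5  6
 e  6  6  5  5  5  5  6  6
 j  7  7  6  6  6  6  6  7
 m  8  8  7  7  7  6  7  7

7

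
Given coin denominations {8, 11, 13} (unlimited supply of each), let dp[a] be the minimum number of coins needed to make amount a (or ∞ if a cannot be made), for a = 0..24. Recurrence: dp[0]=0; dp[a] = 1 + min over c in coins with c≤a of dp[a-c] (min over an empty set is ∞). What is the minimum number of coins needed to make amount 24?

 a  0  1  2  3  4  5  6  7  8  9 10 11 12 13 14 15 16 17 18 19 20 21 22 23 24
dp  0  -  -  -  -  -  -  -  1  -  -  1  -  1  -  -  2  -  -  2  -  2  2  -  2
(- denotes ∞ / unreachable)

2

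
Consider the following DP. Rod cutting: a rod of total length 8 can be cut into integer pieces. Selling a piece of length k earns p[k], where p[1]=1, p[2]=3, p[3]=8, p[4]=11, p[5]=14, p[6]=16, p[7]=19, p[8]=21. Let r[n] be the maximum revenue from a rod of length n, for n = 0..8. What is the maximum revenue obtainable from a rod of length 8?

   n    0    1    2    3    4    5    6    7    8
r[n]    0    1    3    8   11   14   16   19   22

22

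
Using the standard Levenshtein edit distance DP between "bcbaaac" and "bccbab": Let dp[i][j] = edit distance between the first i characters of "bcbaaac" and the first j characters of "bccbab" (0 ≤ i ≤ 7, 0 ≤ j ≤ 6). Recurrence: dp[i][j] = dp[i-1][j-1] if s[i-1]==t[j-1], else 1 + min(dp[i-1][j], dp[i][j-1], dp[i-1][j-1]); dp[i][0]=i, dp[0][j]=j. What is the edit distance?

   ''  b  c  c  b  a  b
''  0  1  2  3  4  5  6
 b  1  0  1  2  3  4  5
 c  2  1  0  1  2  3  4
 b  3  2  1  1  1  2  3
 a  4  3  2  2  2  1  2
 a  5  4  3  3  3  2  2
 a  6  5  4  4  4  3  3
 c  7  6  5  4  5  4  4

4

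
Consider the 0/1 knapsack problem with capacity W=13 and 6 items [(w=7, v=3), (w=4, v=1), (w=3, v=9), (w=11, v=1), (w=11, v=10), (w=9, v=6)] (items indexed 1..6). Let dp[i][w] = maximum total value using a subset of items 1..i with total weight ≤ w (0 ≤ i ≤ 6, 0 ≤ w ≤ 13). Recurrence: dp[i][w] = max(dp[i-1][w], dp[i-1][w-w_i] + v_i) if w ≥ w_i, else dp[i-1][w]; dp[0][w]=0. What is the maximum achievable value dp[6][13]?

i\w   0   1   2   3   4   5   6   7   8   9  10  11  12  13
  0   0   0   0   0   0   0   0   0   0   0   0   0   0   0
  1   0   0   0   0   0   0   0   3   3   3   3   3   3   3
  2   0   0   0   0   1   1   1   3   3   3   3   4   4   4
  3   0   0   0   9   9   9   9  10  10  10  12  12  12  12
  4   0   0   0   9   9   9   9  10  10  10  12  12  12  12
  5   0   0   0   9   9   9   9  10  10  10  12  12  12  12
  6   0   0   0   9   9   9   9  10  10  10  12  12  15  15

15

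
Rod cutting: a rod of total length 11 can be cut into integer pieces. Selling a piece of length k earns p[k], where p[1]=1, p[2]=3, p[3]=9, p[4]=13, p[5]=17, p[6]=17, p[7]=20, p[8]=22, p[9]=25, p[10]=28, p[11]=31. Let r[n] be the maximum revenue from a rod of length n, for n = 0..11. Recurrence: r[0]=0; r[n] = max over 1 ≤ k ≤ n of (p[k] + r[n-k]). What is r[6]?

   n    0    1    2    3    4    5    6    7    8    9   10   11
r[n]    0    1    3    9   13   17   18   22   26   30   34   35

18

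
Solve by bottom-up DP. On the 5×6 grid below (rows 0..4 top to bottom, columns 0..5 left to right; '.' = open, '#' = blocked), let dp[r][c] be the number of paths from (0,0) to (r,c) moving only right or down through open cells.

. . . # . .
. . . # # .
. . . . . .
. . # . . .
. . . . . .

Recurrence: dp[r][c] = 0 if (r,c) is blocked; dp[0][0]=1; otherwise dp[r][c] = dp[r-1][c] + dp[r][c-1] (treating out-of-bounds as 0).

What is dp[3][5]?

r\c   0   1   2   3   4   5
  0   1   1   1   0   0   0
  1   1   2   3   0   0   0
  2   1   3   6   6   6   6
  3   1   4   0   6  12  18
  4   1   5   5  11  23  41

18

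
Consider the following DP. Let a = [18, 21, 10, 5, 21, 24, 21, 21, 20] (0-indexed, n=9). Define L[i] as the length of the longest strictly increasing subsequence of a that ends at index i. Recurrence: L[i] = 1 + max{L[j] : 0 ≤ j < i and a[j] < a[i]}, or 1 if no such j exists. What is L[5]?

3

   i    0    1    2    3    4    5    6    7    8
a[i]   18   21   10    5   21   24   21   21   20
L[i]    1    2    1    1    2    3    2    2    2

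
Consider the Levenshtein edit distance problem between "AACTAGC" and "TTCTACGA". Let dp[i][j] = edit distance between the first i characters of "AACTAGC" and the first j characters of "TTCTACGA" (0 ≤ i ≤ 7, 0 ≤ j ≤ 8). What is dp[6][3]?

   ''  T  T  C  T  A  C  G  A
''  0  1  2  3  4  5  6  7  8
 A  1  1  2  3  4  4  5  6  7
 A  2  2  2  3  4  4  5  6  6
 C  3  3  3  2  3  4  4  5  6
 T  4  3  3  3  2  3  4  5  6
 A  5  4  4  4  3  2  3  4  5
 G  6  5  5  5  4  3  3  3  4
 C  7  6  6  5  5  4  3  4  4

5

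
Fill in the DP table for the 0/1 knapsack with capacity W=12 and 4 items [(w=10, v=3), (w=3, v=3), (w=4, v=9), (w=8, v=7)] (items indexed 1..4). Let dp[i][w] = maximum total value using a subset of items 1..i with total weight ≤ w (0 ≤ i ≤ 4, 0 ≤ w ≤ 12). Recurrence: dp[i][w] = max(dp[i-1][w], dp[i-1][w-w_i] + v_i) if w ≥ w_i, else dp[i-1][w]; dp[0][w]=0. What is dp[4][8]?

i\w   0   1   2   3   4   5   6   7   8   9  10  11  12
  0   0   0   0   0   0   0   0   0   0   0   0   0   0
  1   0   0   0   0   0   0   0   0   0   0   3   3   3
  2   0   0   0   3   3   3   3   3   3   3   3   3   3
  3   0   0   0   3   9   9   9  12  12  12  12  12  12
  4   0   0   0   3   9   9   9  12  12  12  12  12  16

12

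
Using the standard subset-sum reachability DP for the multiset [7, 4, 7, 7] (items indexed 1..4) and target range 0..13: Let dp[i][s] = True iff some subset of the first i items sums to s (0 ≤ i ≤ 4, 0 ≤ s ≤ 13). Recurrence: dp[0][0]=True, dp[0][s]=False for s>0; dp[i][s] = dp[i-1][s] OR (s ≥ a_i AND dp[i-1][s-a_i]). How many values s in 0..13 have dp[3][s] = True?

4

i\s   0   1   2   3   4   5   6   7   8   9  10  11  12  13
  0   T   F   F   F   F   F   F   F   F   F   F   F   F   F
  1   T   F   F   F   F   F   F   T   F   F   F   F   F   F
  2   T   F   F   F   T   F   F   T   F   F   F   T   F   F
  3   T   F   F   F   T   F   F   T   F   F   F   T   F   F
  4   T   F   F   F   T   F   F   T   F   F   F   T   F   F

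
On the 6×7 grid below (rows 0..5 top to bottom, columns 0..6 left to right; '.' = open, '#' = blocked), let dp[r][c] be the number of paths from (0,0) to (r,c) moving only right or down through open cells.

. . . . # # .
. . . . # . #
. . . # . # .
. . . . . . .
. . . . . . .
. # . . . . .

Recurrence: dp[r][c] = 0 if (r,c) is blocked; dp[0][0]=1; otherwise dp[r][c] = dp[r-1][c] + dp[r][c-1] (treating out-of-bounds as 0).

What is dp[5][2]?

15

r\c   0   1   2   3   4   5   6
  0   1   1   1   1   0   0   0
  1   1   2   3   4   0   0   0
  2   1   3   6   0   0   0   0
  3   1   4  10  10  10  10  10
  4   1   5  15  25  35  45  55
  5   1   0  15  40  75 120 175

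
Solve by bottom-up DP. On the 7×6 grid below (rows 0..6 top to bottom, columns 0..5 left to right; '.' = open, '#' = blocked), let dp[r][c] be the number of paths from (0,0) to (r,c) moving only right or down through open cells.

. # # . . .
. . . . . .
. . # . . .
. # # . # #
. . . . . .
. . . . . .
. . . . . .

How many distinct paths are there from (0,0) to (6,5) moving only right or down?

27

r\c   0   1   2   3   4   5
  0   1   0   0   0   0   0
  1   1   1   1   1   1   1
  2   1   2   0   1   2   3
  3   1   0   0   1   0   0
  4   1   1   1   2   2   2
  5   1   2   3   5   7   9
  6   1   3   6  11  18  27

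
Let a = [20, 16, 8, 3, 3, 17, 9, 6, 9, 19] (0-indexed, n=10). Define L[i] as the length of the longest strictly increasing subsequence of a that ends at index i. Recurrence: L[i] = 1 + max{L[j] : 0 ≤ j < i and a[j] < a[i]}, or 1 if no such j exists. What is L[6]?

   i    0    1    2    3    4    5    6    7    8    9
a[i]   20   16    8    3    3   17    9    6    9   19
L[i]    1    1    1    1    1    2    2    2    3    4

2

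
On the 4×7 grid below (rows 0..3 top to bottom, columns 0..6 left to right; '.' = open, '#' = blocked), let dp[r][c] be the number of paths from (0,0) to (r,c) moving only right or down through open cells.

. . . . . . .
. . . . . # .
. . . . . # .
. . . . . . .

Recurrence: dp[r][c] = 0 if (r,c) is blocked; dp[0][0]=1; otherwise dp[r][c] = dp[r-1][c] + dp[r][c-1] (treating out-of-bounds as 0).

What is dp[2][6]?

r\c   0   1   2   3   4   5   6
  0   1   1   1   1   1   1   1
  1   1   2   3   4   5   0   1
  2   1   3   6  10  15   0   1
  3   1   4  10  20  35  35  36

1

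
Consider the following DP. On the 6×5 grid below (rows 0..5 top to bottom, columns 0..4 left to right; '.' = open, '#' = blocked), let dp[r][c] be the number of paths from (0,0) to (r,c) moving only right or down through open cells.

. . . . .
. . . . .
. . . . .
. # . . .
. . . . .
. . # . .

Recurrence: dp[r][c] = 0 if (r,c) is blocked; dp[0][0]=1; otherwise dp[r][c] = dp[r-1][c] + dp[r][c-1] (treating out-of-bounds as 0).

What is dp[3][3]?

r\c   0   1   2   3   4
  0   1   1   1   1   1
  1   1   2   3   4   5
  2   1   3   6  10  15
  3   1   0   6  16  31
  4   1   1   7  23  54
  5   1   2   0  23  77

16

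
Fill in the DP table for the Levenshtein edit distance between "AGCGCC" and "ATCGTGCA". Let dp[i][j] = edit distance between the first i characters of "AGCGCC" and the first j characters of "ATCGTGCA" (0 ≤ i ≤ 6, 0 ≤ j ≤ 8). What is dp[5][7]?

   ''  A  T  C  G  T  G  C  A
''  0  1  2  3  4  5  6  7  8
 A  1  0  1  2  3  4  5  6  7
 G  2  1  1  2  2  3  4  5  6
 C  3  2  2  1  2  3  4  4  5
 G  4  3  3  2  1  2  3  4  5
 C  5  4  4  3  2  2  3  3  4
 C  6  5  5  4  3  3  3  3  4

3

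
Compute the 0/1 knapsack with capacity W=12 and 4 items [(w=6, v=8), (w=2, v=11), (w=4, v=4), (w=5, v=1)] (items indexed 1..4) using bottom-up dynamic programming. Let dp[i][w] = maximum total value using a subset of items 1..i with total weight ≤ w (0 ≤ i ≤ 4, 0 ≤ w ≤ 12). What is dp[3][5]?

i\w   0   1   2   3   4   5   6   7   8   9  10  11  12
  0   0   0   0   0   0   0   0   0   0   0   0   0   0
  1   0   0   0   0   0   0   8   8   8   8   8   8   8
  2   0   0  11  11  11  11  11  11  19  19  19  19  19
  3   0   0  11  11  11  11  15  15  19  19  19  19  23
  4   0   0  11  11  11  11  15  15  19  19  19  19  23

11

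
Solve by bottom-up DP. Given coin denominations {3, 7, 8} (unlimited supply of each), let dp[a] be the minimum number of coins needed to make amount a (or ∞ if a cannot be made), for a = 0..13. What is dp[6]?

 a  0  1  2  3  4  5  6  7  8  9 10 11 12 13
dp  0  -  -  1  -  -  2  1  1  3  2  2  4  3
(- denotes ∞ / unreachable)

2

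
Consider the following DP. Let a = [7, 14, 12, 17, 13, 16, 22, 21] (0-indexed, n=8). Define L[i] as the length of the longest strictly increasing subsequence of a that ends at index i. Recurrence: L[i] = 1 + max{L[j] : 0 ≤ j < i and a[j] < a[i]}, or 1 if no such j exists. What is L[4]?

   i    0    1    2    3    4    5    6    7
a[i]    7   14   12   17   13   16   22   21
L[i]    1    2    2    3    3    4    5    5

3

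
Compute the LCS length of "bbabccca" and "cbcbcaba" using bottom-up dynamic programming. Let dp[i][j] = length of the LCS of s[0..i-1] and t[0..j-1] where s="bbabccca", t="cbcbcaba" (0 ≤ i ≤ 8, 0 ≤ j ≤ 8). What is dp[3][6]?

3

   ''  c  b  c  b  c  a  b  a
''  0  0  0  0  0  0  0  0  0
 b  0  0  1  1  1  1  1  1  1
 b  0  0  1  1  2  2  2  2  2
 a  0  0  1  1  2  2  3  3  3
 b  0  0  1  1  2  2  3  4  4
 c  0  1  1  2  2  3  3  4  4
 c  0  1  1  2  2  3  3  4  4
 c  0  1  1  2  2  3  3  4  4
 a  0  1  1  2  2  3  4  4  5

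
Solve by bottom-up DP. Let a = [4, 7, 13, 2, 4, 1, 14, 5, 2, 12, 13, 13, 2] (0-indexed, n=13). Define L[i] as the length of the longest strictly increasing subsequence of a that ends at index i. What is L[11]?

   i    0    1    2    3    4    5    6    7    8    9   10   11   12
a[i]    4    7   13    2    4    1   14    5    2   12   13   13    2
L[i]    1    2    3    1    2    1    4    3    2    4    5    5    2

5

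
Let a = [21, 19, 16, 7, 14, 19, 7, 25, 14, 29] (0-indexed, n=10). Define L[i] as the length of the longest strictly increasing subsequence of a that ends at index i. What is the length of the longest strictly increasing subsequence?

   i    0    1    2    3    4    5    6    7    8    9
a[i]   21   19   16    7   14   19    7   25   14   29
L[i]    1    1    1    1    2    3    1    4    2    5

5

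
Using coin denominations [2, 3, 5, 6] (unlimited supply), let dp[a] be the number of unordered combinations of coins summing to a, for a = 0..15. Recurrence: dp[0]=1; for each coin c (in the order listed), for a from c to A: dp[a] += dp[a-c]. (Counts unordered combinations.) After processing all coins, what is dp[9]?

4

after  coin     0     1     2     3     4     5     6     7     8     9    10    11    12    13    14    15
          2     1     0     1     0     1     0     1     0     1     0     1     0     1     0     1     0
          3     1     0     1     1     1     1     2     1     2     2     2     2     3     2     3     3
          5     1     0     1     1     1     2     2     2     3     3     4     4     5     5     6     7
          6     1     0     1     1     1     2     3     2     4     4     5     6     8     7    10    11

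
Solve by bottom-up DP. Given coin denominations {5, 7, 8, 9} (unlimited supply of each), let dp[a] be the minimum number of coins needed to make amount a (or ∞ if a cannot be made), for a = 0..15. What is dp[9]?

1

 a  0  1  2  3  4  5  6  7  8  9 10 11 12 13 14 15
dp  0  -  -  -  -  1  -  1  1  1  2  -  2  2  2  2
(- denotes ∞ / unreachable)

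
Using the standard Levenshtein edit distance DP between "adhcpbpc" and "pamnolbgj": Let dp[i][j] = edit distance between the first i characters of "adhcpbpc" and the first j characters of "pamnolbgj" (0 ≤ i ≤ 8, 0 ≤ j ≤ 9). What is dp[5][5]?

   ''  p  a  m  n  o  l  b  g  j
''  0  1  2  3  4  5  6  7  8  9
 a  1  1  1  2  3  4  5  6  7  8
 d  2  2  2  2  3  4  5  6  7  8
 h  3  3  3  3  3  4  5  6  7  8
 c  4  4  4  4  4  4  5  6  7  8
 p  5  4  5  5  5  5  5  6  7  8
 b  6  5  5  6  6  6  6  5  6  7
 p  7  6  6  6  7  7  7  6  6  7
 c  8  7  7  7  7  8  8  7  7  7

5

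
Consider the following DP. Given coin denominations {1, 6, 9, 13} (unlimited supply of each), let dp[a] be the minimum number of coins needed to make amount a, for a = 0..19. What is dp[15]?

 a  0  1  2  3  4  5  6  7  8  9 10 11 12 13 14 15 16 17 18 19
dp  0  1  2  3  4  5  1  2  3  1  2  3  2  1  2  2  3  4  2  2

2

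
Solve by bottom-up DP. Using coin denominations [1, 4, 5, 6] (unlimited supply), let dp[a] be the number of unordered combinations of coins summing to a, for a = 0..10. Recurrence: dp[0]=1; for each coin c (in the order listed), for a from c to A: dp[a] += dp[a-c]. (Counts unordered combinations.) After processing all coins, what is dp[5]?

3

after  coin     0     1     2     3     4     5     6     7     8     9    10
          1     1     1     1     1     1     1     1     1     1     1     1
          4     1     1     1     1     2     2     2     2     3     3     3
          5     1     1     1     1     2     3     3     3     4     5     6
          6     1     1     1     1     2     3     4     4     5     6     8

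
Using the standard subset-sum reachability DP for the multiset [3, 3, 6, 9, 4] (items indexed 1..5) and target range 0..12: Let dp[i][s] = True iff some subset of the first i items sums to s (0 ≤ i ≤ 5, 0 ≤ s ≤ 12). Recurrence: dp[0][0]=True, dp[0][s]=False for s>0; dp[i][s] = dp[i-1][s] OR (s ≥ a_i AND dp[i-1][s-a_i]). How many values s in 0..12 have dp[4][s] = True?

i\s   0   1   2   3   4   5   6   7   8   9  10  11  12
  0   T   F   F   F   F   F   F   F   F   F   F   F   F
  1   T   F   F   T   F   F   F   F   F   F   F   F   F
  2   T   F   F   T   F   F   T   F   F   F   F   F   F
  3   T   F   F   T   F   F   T   F   F   T   F   F   T
  4   T   F   F   T   F   F   T   F   F   T   F   F   T
  5   T   F   F   T   T   F   T   T   F   T   T   F   T

5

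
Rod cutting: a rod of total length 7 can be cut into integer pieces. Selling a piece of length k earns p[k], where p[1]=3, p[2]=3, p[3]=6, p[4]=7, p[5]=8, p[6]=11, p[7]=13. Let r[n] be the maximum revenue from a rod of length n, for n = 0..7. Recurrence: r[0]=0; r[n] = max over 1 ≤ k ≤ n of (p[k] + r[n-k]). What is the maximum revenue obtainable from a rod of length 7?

21

   n    0    1    2    3    4    5    6    7
r[n]    0    3    6    9   12   15   18   21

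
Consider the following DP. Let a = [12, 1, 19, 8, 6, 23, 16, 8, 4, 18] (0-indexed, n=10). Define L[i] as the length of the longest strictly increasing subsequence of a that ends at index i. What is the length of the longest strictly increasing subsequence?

   i    0    1    2    3    4    5    6    7    8    9
a[i]   12    1   19    8    6   23   16    8    4   18
L[i]    1    1    2    2    2    3    3    3    2    4

4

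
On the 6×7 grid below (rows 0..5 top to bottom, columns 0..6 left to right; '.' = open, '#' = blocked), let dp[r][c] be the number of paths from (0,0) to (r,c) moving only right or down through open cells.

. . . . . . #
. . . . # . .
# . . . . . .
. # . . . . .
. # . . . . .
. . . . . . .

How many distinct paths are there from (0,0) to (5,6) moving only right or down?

260

r\c   0   1   2   3   4   5   6
  0   1   1   1   1   1   1   0
  1   1   2   3   4   0   1   1
  2   0   2   5   9   9  10  11
  3   0   0   5  14  23  33  44
  4   0   0   5  19  42  75 119
  5   0   0   5  24  66 141 260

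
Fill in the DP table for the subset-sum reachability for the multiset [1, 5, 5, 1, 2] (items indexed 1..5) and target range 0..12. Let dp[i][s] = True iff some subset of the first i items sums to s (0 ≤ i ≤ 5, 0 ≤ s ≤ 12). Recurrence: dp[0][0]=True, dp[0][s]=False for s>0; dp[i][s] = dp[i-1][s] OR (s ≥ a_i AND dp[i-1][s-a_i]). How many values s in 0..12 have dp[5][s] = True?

i\s   0   1   2   3   4   5   6   7   8   9  10  11  12
  0   T   F   F   F   F   F   F   F   F   F   F   F   F
  1   T   T   F   F   F   F   F   F   F   F   F   F   F
  2   T   T   F   F   F   T   T   F   F   F   F   F   F
  3   T   T   F   F   F   T   T   F   F   F   T   T   F
  4   T   T   T   F   F   T   T   T   F   F   T   T   T
  5   T   T   T   T   T   T   T   T   T   T   T   T   T

13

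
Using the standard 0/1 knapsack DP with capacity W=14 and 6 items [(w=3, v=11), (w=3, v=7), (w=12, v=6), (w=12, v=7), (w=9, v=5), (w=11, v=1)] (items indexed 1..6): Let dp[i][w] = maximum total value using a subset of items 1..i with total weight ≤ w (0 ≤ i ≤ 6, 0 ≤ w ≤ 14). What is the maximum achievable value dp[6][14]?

i\w   0   1   2   3   4   5   6   7   8   9  10  11  12  13  14
  0   0   0   0   0   0   0   0   0   0   0   0   0   0   0   0
  1   0   0   0  11  11  11  11  11  11  11  11  11  11  11  11
  2   0   0   0  11  11  11  18  18  18  18  18  18  18  18  18
  3   0   0   0  11  11  11  18  18  18  18  18  18  18  18  18
  4   0   0   0  11  11  11  18  18  18  18  18  18  18  18  18
  5   0   0   0  11  11  11  18  18  18  18  18  18  18  18  18
  6   0   0   0  11  11  11  18  18  18  18  18  18  18  18  18

18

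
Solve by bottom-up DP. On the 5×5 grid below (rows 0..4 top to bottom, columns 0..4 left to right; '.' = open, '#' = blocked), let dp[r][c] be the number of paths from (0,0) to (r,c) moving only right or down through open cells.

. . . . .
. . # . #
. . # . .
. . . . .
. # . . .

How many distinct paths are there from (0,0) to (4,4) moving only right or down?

15

r\c   0   1   2   3   4
  0   1   1   1   1   1
  1   1   2   0   1   0
  2   1   3   0   1   1
  3   1   4   4   5   6
  4   1   0   4   9  15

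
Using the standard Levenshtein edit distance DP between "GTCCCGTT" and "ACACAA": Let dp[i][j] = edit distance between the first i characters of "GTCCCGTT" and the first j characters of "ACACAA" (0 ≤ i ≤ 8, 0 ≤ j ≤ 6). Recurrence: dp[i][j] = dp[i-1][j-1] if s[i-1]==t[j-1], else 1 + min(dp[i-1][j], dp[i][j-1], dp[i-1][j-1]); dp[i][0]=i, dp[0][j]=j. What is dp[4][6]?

   ''  A  C  A  C  A  A
''  0  1  2  3  4  5  6
 G  1  1  2  3  4  5  6
 T  2  2  2  3  4  5  6
 C  3  3  2  3  3  4  5
 C  4  4  3  3  3  4  5
 C  5  5  4  4  3  4  5
 G  6  6  5  5  4  4  5
 T  7  7  6  6  5  5  5
 T  8  8  7  7  6  6  6

5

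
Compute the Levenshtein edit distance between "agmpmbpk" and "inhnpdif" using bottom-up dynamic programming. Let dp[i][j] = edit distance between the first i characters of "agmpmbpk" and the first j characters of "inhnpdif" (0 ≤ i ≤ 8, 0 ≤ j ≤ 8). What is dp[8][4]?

8

   ''  i  n  h  n  p  d  i  f
''  0  1  2  3  4  5  6  7  8
 a  1  1  2  3  4  5  6  7  8
 g  2  2  2  3  4  5  6  7  8
 m  3  3  3  3  4  5  6  7  8
 p  4  4  4  4  4  4  5  6  7
 m  5  5  5  5  5  5  5  6  7
 b  6  6  6  6  6  6  6  6  7
 p  7  7  7  7  7  6  7  7  7
 k  8  8  8  8  8  7  7  8  8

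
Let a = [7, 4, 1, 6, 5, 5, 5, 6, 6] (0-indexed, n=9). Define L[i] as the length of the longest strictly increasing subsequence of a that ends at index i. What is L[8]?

3

   i    0    1    2    3    4    5    6    7    8
a[i]    7    4    1    6    5    5    5    6    6
L[i]    1    1    1    2    2    2    2    3    3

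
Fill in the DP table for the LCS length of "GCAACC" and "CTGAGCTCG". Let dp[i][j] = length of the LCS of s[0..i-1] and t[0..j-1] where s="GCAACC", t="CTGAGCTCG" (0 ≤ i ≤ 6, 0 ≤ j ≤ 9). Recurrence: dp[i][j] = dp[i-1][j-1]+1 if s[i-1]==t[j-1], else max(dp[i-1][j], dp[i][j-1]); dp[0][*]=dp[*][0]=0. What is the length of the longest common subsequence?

   ''  C  T  G  A  G  C  T  C  G
''  0  0  0  0  0  0  0  0  0  0
 G  0  0  0  1  1  1  1  1  1  1
 C  0  1  1  1  1  1  2  2  2  2
 A  0  1  1  1  2  2  2  2  2  2
 A  0  1  1  1  2  2  2  2  2  2
 C  0  1  1  1  2  2  3  3  3  3
 C  0  1  1  1  2  2  3  3  4  4

4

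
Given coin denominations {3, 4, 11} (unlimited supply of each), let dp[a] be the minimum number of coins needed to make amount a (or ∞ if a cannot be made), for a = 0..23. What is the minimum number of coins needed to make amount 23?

4

 a  0  1  2  3  4  5  6  7  8  9 10 11 12 13 14 15 16 17 18 19 20 21 22 23
dp  0  -  -  1  1  -  2  2  2  3  3  1  3  4  2  2  4  3  3  3  4  4  2  4
(- denotes ∞ / unreachable)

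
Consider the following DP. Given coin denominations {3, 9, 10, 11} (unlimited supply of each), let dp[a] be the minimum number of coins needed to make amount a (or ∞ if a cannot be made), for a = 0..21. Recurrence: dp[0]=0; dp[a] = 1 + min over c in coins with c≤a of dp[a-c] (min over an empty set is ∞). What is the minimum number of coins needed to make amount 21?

 a  0  1  2  3  4  5  6  7  8  9 10 11 12 13 14 15 16 17 18 19 20 21
dp  0  -  -  1  -  -  2  -  -  1  1  1  2  2  2  3  3  3  2  2  2  2
(- denotes ∞ / unreachable)

2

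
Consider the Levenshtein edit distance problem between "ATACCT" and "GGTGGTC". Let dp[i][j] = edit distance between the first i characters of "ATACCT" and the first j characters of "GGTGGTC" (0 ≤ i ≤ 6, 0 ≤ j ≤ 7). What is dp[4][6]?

   ''  G  G  T  G  G  T  C
''  0  1  2  3  4  5  6  7
 A  1  1  2  3  4  5  6  7
 T  2  2  2  2  3  4  5  6
 A  3  3  3  3  3  4  5  6
 C  4  4  4  4  4  4  5  5
 C  5  5  5  5  5  5  5  5
 T  6  6  6  5  6  6  5  6

5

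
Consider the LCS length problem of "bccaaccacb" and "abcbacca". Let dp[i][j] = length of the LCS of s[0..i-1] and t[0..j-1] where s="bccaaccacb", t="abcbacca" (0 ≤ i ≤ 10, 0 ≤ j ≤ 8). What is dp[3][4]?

   ''  a  b  c  b  a  c  c  a
''  0  0  0  0  0  0  0  0  0
 b  0  0  1  1  1  1  1  1  1
 c  0  0  1  2  2  2  2  2  2
 c  0  0  1  2  2  2  3  3  3
 a  0  1  1  2  2  3  3  3  4
 a  0  1  1  2  2  3  3  3  4
 c  0  1  1  2  2  3  4  4  4
 c  0  1  1  2  2  3  4  5  5
 a  0  1  1  2  2  3  4  5  6
 c  0  1  1  2  2  3  4  5  6
 b  0  1  2  2  3  3  4  5  6

2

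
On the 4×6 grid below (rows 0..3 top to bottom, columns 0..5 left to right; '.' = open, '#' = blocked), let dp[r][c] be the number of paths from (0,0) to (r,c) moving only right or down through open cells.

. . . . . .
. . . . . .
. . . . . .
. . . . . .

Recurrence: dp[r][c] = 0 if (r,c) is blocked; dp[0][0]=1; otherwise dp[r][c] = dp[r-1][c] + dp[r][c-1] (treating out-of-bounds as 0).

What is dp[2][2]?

6

r\c   0   1   2   3   4   5
  0   1   1   1   1   1   1
  1   1   2   3   4   5   6
  2   1   3   6  10  15  21
  3   1   4  10  20  35  56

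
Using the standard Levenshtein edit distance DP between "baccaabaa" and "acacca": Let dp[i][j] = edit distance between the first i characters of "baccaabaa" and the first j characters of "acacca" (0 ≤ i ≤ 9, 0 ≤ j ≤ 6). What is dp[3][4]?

2

   ''  a  c  a  c  c  a
''  0  1  2  3  4  5  6
 b  1  1  2  3  4  5  6
 a  2  1  2  2  3  4  5
 c  3  2  1  2  2  3  4
 c  4  3  2  2  2  2  3
 a  5  4  3  2  3  3  2
 a  6  5  4  3  3  4  3
 b  7  6  5  4  4  4  4
 a  8  7  6  5  5  5  4
 a  9  8  7  6  6  6  5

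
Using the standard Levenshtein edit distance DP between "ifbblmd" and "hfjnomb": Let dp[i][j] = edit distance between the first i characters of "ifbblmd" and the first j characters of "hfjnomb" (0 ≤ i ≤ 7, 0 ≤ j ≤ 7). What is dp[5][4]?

   ''  h  f  j  n  o  m  b
''  0  1  2  3  4  5  6  7
 i  1  1  2  3  4  5  6  7
 f  2  2  1  2  3  4  5  6
 b  3  3  2  2  3  4  5  5
 b  4  4  3  3  3  4  5  5
 l  5  5  4  4  4  4  5  6
 m  6  6  5  5  5  5  4  5
 d  7  7  6  6  6  6  5  5

4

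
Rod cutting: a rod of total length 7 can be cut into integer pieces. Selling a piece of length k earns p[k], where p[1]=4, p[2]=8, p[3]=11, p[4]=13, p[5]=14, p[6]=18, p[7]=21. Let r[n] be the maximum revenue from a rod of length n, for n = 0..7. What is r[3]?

12

   n    0    1    2    3    4    5    6    7
r[n]    0    4    8   12   16   20   24   28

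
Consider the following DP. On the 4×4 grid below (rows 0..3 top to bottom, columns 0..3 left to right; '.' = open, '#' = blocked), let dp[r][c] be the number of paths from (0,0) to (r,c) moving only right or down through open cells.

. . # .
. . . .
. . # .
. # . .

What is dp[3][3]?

2

r\c   0   1   2   3
  0   1   1   0   0
  1   1   2   2   2
  2   1   3   0   2
  3   1   0   0   2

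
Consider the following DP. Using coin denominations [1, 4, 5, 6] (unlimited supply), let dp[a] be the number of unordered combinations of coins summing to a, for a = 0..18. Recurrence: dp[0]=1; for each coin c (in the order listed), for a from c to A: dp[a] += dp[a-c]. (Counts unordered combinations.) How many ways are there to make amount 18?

24

after  coin     0     1     2     3     4     5     6     7     8     9    10    11    12    13    14    15    16    17    18
          1     1     1     1     1     1     1     1     1     1     1     1     1     1     1     1     1     1     1     1
          4     1     1     1     1     2     2     2     2     3     3     3     3     4     4     4     4     5     5     5
          5     1     1     1     1     2     3     3     3     4     5     6     6     7     8     9    10    11    12    13
          6     1     1     1     1     2     3     4     4     5     6     8     9    11    12    14    16    19    21    24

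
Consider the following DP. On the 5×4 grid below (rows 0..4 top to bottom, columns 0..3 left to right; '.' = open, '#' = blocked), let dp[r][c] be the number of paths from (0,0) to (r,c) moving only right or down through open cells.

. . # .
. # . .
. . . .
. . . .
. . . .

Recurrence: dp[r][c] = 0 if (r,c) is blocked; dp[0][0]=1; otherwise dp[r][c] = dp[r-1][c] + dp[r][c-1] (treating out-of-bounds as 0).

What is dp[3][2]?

r\c   0   1   2   3
  0   1   1   0   0
  1   1   0   0   0
  2   1   1   1   1
  3   1   2   3   4
  4   1   3   6  10

3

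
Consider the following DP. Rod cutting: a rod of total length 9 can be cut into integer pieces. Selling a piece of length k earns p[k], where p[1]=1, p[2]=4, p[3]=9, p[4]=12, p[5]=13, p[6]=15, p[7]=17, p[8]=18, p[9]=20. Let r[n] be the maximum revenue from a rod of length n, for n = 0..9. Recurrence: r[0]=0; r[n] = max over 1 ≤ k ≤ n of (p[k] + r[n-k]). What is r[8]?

24

   n    0    1    2    3    4    5    6    7    8    9
r[n]    0    1    4    9   12   13   18   21   24   27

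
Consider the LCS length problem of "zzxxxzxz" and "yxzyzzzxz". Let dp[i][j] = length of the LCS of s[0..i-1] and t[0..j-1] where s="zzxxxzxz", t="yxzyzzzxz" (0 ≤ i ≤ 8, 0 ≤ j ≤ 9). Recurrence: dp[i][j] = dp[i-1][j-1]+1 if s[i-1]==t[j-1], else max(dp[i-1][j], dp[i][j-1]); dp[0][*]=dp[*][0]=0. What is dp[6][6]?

   ''  y  x  z  y  z  z  z  x  z
''  0  0  0  0  0  0  0  0  0  0
 z  0  0  0  1  1  1  1  1  1  1
 z  0  0  0  1  1  2  2  2  2  2
 x  0  0  1  1  1  2  2  2  3  3
 x  0  0  1  1  1  2  2  2  3  3
 x  0  0  1  1  1  2  2  2  3  3
 z  0  0  1  2  2  2  3  3  3  4
 x  0  0  1  2  2  2  3  3  4  4
 z  0  0  1  2  2  3  3  4  4  5

3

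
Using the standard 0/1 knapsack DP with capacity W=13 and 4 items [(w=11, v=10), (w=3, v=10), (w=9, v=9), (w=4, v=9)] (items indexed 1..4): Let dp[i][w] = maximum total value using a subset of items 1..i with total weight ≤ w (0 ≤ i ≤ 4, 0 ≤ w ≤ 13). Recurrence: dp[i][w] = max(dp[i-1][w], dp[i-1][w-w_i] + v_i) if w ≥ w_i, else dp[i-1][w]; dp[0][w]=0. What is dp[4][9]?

i\w   0   1   2   3   4   5   6   7   8   9  10  11  12  13
  0   0   0   0   0   0   0   0   0   0   0   0   0   0   0
  1   0   0   0   0   0   0   0   0   0   0   0  10  10  10
  2   0   0   0  10  10  10  10  10  10  10  10  10  10  10
  3   0   0   0  10  10  10  10  10  10  10  10  10  19  19
  4   0   0   0  10  10  10  10  19  19  19  19  19  19  19

19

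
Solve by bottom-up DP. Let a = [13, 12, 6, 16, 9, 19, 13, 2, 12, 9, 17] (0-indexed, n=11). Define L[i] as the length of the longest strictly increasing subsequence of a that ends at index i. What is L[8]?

3

   i    0    1    2    3    4    5    6    7    8    9   10
a[i]   13   12    6   16    9   19   13    2   12    9   17
L[i]    1    1    1    2    2    3    3    1    3    2    4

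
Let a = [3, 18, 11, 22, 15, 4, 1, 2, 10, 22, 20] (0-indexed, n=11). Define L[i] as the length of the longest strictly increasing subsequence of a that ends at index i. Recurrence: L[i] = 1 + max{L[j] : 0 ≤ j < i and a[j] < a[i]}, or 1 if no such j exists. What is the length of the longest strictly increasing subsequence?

4

   i    0    1    2    3    4    5    6    7    8    9   10
a[i]    3   18   11   22   15    4    1    2   10   22   20
L[i]    1    2    2    3    3    2    1    2    3    4    4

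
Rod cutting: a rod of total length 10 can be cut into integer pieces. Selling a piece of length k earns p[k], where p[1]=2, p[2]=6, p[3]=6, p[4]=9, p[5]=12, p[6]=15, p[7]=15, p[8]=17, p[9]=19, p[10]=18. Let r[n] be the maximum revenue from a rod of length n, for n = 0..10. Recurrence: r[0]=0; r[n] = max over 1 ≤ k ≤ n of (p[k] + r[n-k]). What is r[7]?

   n    0    1    2    3    4    5    6    7    8    9   10
r[n]    0    2    6    8   12   14   18   20   24   26   30

20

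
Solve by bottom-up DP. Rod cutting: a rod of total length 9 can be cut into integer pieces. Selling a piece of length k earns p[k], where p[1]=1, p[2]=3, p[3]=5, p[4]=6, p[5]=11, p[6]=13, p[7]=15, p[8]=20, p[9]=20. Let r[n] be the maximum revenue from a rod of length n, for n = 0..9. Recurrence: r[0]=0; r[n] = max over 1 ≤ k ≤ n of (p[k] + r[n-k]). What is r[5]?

11

   n    0    1    2    3    4    5    6    7    8    9
r[n]    0    1    3    5    6   11   13   15   20   21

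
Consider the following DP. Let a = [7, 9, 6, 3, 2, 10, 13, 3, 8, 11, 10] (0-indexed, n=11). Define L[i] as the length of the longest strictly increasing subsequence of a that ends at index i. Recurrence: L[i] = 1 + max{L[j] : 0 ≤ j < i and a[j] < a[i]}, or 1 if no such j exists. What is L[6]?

4

   i    0    1    2    3    4    5    6    7    8    9   10
a[i]    7    9    6    3    2   10   13    3    8   11   10
L[i]    1    2    1    1    1    3    4    2    3    4    4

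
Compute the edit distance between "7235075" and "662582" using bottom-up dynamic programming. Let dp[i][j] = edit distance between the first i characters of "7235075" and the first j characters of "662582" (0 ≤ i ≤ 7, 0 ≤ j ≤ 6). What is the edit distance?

   ''  6  6  2  5  8  2
''  0  1  2  3  4  5  6
 7  1  1  2  3  4  5  6
 2  2  2  2  2  3  4  5
 3  3  3  3  3  3  4  5
 5  4  4  4  4  3  4  5
 0  5  5  5  5  4  4  5
 7  6  6  6  6  5  5  5
 5  7  7  7  7  6  6  6

6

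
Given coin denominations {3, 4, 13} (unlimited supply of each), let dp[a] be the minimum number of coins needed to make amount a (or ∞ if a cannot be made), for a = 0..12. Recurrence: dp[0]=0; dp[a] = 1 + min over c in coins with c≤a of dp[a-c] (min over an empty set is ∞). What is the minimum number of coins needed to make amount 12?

3

 a  0  1  2  3  4  5  6  7  8  9 10 11 12
dp  0  -  -  1  1  -  2  2  2  3  3  3  3
(- denotes ∞ / unreachable)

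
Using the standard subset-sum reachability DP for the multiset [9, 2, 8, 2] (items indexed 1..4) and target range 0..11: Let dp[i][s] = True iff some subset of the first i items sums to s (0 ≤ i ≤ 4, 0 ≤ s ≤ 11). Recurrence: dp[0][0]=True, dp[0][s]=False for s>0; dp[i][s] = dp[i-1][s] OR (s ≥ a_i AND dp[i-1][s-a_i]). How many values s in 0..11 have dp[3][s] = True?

6

i\s   0   1   2   3   4   5   6   7   8   9  10  11
  0   T   F   F   F   F   F   F   F   F   F   F   F
  1   T   F   F   F   F   F   F   F   F   T   F   F
  2   T   F   T   F   F   F   F   F   F   T   F   T
  3   T   F   T   F   F   F   F   F   T   T   T   T
  4   T   F   T   F   T   F   F   F   T   T   T   T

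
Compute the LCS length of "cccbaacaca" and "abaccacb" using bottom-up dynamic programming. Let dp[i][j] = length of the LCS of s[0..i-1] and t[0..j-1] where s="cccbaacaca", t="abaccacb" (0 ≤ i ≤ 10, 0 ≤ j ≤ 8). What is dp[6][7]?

3

   ''  a  b  a  c  c  a  c  b
''  0  0  0  0  0  0  0  0  0
 c  0  0  0  0  1  1  1  1  1
 c  0  0  0  0  1  2  2  2  2
 c  0  0  0  0  1  2  2  3  3
 b  0  0  1  1  1  2  2  3  4
 a  0  1  1  2  2  2  3  3  4
 a  0  1  1  2  2  2  3  3  4
 c  0  1  1  2  3  3  3  4  4
 a  0  1  1  2  3  3  4  4  4
 c  0  1  1  2  3  4  4  5  5
 a  0  1  1  2  3  4  5  5  5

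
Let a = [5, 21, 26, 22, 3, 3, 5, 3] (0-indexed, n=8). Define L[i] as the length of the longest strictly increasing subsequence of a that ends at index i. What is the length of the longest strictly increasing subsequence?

3

   i    0    1    2    3    4    5    6    7
a[i]    5   21   26   22    3    3    5    3
L[i]    1    2    3    3    1    1    2    1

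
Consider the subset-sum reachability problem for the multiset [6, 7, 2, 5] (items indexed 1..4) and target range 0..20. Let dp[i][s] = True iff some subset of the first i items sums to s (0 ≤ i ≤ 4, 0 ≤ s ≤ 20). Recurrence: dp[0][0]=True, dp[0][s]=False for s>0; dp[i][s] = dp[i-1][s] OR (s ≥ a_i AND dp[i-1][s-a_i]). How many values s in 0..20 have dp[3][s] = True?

i\s   0   1   2   3   4   5   6   7   8   9  10  11  12  13  14  15  16  17  18  19  20
  0   T   F   F   F   F   F   F   F   F   F   F   F   F   F   F   F   F   F   F   F   F
  1   T   F   F   F   F   F   T   F   F   F   F   F   F   F   F   F   F   F   F   F   F
  2   T   F   F   F   F   F   T   T   F   F   F   F   F   T   F   F   F   F   F   F   F
  3   T   F   T   F   F   F   T   T   T   T   F   F   F   T   F   T   F   F   F   F   F
  4   T   F   T   F   F   T   T   T   T   T   F   T   T   T   T   T   F   F   T   F   T

8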